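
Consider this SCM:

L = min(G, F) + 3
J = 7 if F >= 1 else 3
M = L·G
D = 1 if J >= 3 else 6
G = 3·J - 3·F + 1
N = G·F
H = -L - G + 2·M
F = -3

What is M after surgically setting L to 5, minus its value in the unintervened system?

95

The intervention breaks the incoming arrows to L: L = min(G, F) + 3 no longer applies, and L = 5.
J = 7 if F >= 1 else 3  [with F=-3]  = 3
G = 3·J - 3·F + 1  [with J=3, F=-3]  = 19
M = L·G  [with L=5, G=19]  = 95
Without intervention: J = 7 if F >= 1 else 3  [with F=-3]  = 3; G = 3·J - 3·F + 1  [with J=3, F=-3]  = 19; L = min(G, F) + 3  [with G=19, F=-3]  = 0; M = L·G  [with L=0, G=19]  = 0.
Change = 95 − 0 = 95.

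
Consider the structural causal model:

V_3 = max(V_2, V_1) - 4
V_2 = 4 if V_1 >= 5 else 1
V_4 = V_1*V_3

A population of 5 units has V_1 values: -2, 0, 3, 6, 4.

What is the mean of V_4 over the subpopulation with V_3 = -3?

Observing V_3=-3 restricts to units where V_3's equation naturally yields -3: V_1 ∈ {-2, 0}. In that subpopulation V_4 = 6, 0, mean 3.

3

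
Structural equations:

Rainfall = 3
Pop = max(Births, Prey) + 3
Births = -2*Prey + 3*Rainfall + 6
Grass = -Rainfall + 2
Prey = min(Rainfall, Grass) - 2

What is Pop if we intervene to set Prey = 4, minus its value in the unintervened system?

-14

do(Prey=4) replaces the equation Prey = min(Rainfall, Grass) - 2 with the constant Prey = 4.
Births = -2*Prey + 3*Rainfall + 6  [with Prey=4, Rainfall=3]  = 7
Pop = max(Births, Prey) + 3  [with Births=7, Prey=4]  = 10
Without intervention: Grass = -Rainfall + 2  [with Rainfall=3]  = -1; Prey = min(Rainfall, Grass) - 2  [with Rainfall=3, Grass=-1]  = -3; Births = -2*Prey + 3*Rainfall + 6  [with Prey=-3, Rainfall=3]  = 21; Pop = max(Births, Prey) + 3  [with Births=21, Prey=-3]  = 24.
Change = 10 − 24 = -14.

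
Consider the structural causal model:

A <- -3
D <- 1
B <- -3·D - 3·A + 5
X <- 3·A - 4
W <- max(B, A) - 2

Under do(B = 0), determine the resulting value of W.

do(B=0) replaces the equation B <- -3·D - 3·A + 5 with the constant B = 0.
W = max(B, A) - 2  [with B=0, A=-3]  = -2

-2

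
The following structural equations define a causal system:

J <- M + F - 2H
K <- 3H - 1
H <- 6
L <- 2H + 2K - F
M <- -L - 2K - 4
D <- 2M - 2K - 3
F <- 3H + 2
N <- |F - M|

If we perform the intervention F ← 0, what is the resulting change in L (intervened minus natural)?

20

Under do(F=0), the mechanism F <- 3H + 2 is discarded; F is fixed at 0.
K = 3H - 1  [with H=6]  = 17
L = 2H + 2K - F  [with H=6, K=17, F=0]  = 46
Without intervention: F = 3H + 2  [with H=6]  = 20; K = 3H - 1  [with H=6]  = 17; L = 2H + 2K - F  [with H=6, K=17, F=20]  = 26.
Change = 46 − 26 = 20.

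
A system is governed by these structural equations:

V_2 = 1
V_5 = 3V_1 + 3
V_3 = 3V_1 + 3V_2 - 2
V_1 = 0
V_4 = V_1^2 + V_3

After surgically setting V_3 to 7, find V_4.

7

The intervention breaks the incoming arrows to V_3: V_3 = 3V_1 + 3V_2 - 2 no longer applies, and V_3 = 7.
V_4 = V_1^2 + V_3  [with V_1=0, V_3=7]  = 7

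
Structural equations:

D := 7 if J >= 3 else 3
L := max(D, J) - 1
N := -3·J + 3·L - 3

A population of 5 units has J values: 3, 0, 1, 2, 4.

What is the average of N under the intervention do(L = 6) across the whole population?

9

Every unit gets L=6 under the intervention. N values become 6, 15, 12, 9, 3; E[N|do(L=6)] = 9.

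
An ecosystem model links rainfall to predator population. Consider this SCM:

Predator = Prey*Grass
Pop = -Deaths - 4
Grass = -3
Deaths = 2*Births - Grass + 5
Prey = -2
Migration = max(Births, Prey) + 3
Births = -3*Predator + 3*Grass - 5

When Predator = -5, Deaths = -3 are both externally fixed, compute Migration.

4

Setting Predator = -5, Deaths = -3 by intervention discards those variables' equations.
Births = -3*Predator + 3*Grass - 5  [with Predator=-5, Grass=-3]  = 1
Migration = max(Births, Prey) + 3  [with Births=1, Prey=-2]  = 4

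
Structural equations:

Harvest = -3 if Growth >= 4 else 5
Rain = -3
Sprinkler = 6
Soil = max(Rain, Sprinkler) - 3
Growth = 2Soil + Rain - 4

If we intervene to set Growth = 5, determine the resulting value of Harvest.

-3

Intervening sets Growth = 5 and removes its equation (Growth = 2Soil + Rain - 4).
Harvest = -3 if Growth >= 4 else 5  [with Growth=5]  = -3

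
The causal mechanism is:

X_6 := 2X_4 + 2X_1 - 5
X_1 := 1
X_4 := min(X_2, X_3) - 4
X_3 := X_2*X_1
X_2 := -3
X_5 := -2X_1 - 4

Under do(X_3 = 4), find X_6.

-17

The intervention breaks the incoming arrows to X_3: X_3 := X_2*X_1 no longer applies, and X_3 = 4.
X_4 = min(X_2, X_3) - 4  [with X_2=-3, X_3=4]  = -7
X_6 = 2X_4 + 2X_1 - 5  [with X_4=-7, X_1=1]  = -17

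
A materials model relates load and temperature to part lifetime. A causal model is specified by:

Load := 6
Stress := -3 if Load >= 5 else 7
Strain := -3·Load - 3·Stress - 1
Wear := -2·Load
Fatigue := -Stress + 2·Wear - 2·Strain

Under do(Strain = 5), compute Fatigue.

-31

do(Strain=5) replaces the equation Strain := -3·Load - 3·Stress - 1 with the constant Strain = 5.
Stress = -3 if Load >= 5 else 7  [with Load=6]  = -3
Wear = -2·Load  [with Load=6]  = -12
Fatigue = -Stress + 2·Wear - 2·Strain  [with Stress=-3, Wear=-12, Strain=5]  = -31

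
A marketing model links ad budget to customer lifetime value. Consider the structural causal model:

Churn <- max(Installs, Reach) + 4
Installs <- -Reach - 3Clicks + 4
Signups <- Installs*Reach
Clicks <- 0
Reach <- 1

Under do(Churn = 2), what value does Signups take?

3

The intervention breaks the incoming arrows to Churn: Churn <- max(Installs, Reach) + 4 no longer applies, and Churn = 2.
Since Signups is not a descendant of the intervened variable, it is unaffected.
Installs = -Reach - 3Clicks + 4  [with Reach=1, Clicks=0]  = 3
Signups = Installs*Reach  [with Installs=3, Reach=1]  = 3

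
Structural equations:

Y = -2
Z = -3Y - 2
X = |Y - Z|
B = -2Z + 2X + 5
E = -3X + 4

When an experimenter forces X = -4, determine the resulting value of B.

The intervention breaks the incoming arrows to X: X = |Y - Z| no longer applies, and X = -4.
Z = -3Y - 2  [with Y=-2]  = 4
B = -2Z + 2X + 5  [with Z=4, X=-4]  = -11

-11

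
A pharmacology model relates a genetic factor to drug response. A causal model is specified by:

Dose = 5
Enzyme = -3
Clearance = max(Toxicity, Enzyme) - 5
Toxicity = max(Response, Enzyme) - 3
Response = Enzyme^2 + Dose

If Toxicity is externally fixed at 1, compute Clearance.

-4

Intervening sets Toxicity = 1 and removes its equation (Toxicity = max(Response, Enzyme) - 3).
Clearance = max(Toxicity, Enzyme) - 5  [with Toxicity=1, Enzyme=-3]  = -4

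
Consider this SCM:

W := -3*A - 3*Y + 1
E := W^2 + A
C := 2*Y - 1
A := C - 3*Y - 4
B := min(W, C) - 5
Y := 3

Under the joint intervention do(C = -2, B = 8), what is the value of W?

37

The joint intervention fixes C = -2, B = 8, removing each variable's own equation.
A = C - 3*Y - 4  [with C=-2, Y=3]  = -15
W = -3*A - 3*Y + 1  [with A=-15, Y=3]  = 37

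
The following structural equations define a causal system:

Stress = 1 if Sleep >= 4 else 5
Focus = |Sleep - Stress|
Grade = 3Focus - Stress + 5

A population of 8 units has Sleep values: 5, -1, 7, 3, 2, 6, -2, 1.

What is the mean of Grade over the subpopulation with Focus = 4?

14

Conditioning on Focus=4 selects the 2 unit(s) with Sleep ∈ {5, 1}. Their Grade values: 16, 12. Mean = 14.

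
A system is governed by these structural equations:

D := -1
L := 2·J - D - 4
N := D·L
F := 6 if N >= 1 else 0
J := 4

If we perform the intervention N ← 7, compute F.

6

Intervening sets N = 7 and removes its equation (N := D·L).
F = 6 if N >= 1 else 0  [with N=7]  = 6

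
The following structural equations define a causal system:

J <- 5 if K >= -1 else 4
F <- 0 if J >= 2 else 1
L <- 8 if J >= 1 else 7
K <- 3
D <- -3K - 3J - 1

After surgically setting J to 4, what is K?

3

Under do(J=4), the mechanism J <- 5 if K >= -1 else 4 is discarded; J is fixed at 4.
K is not downstream of the intervention, so its value is determined by the original equations.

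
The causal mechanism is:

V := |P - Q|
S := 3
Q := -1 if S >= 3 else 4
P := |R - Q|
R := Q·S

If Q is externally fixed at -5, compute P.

10

Under do(Q=-5), the mechanism Q := -1 if S >= 3 else 4 is discarded; Q is fixed at -5.
R = Q·S  [with Q=-5, S=3]  = -15
P = |R - Q|  [with R=-15, Q=-5]  = 10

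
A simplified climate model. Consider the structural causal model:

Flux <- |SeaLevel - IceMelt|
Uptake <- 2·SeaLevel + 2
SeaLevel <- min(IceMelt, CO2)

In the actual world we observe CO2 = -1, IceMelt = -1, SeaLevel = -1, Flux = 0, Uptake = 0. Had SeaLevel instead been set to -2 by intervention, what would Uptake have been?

do(SeaLevel=-2) replaces the equation SeaLevel <- min(IceMelt, CO2) with the constant SeaLevel = -2.
Uptake = 2·SeaLevel + 2  [with SeaLevel=-2]  = -2

-2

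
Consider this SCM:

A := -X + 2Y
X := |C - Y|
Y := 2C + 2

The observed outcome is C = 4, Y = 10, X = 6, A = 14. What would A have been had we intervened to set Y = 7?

Under do(Y=7), the mechanism Y := 2C + 2 is discarded; Y is fixed at 7.
X = |C - Y|  [with C=4, Y=7]  = 3
A = -X + 2Y  [with X=3, Y=7]  = 11

11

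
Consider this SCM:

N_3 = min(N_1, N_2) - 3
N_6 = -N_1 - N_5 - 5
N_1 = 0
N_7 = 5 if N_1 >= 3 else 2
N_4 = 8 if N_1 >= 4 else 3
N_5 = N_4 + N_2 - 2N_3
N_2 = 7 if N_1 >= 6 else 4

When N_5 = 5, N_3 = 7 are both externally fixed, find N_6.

The joint intervention fixes N_5 = 5, N_3 = 7, removing each variable's own equation.
N_6 = -N_1 - N_5 - 5  [with N_1=0, N_5=5]  = -10

-10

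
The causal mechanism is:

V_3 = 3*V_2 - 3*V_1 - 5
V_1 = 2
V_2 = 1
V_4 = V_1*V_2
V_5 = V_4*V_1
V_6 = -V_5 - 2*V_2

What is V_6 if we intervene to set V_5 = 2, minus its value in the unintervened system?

The intervention breaks the incoming arrows to V_5: V_5 = V_4*V_1 no longer applies, and V_5 = 2.
V_6 = -V_5 - 2*V_2  [with V_5=2, V_2=1]  = -4
Without intervention: V_4 = V_1*V_2  [with V_1=2, V_2=1]  = 2; V_5 = V_4*V_1  [with V_4=2, V_1=2]  = 4; V_6 = -V_5 - 2*V_2  [with V_5=4, V_2=1]  = -6.
Change = -4 − (-6) = 2.

2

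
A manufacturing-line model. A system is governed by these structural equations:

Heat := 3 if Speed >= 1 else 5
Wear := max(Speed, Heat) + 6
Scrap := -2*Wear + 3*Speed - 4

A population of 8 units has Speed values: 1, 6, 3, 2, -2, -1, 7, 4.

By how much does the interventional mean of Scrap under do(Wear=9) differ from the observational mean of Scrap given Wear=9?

1.5

The intervention sets Wear=9 in all 8 units regardless of Speed. Recomputing Scrap per unit gives -19, -4, -13, -16, -28, -25, -1, -10; average -14.5.
Conditioning on Wear=9 selects the 3 unit(s) with Speed ∈ {1, 3, 2}. Their Scrap values: -19, -13, -16. Mean = -16.
Difference = -14.5 − (-16) = 1.5.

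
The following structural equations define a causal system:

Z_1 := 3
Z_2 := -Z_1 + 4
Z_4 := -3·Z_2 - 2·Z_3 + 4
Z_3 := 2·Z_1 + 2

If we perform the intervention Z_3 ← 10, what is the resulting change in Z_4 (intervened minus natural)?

The intervention breaks the incoming arrows to Z_3: Z_3 := 2·Z_1 + 2 no longer applies, and Z_3 = 10.
Z_2 = -Z_1 + 4  [with Z_1=3]  = 1
Z_4 = -3·Z_2 - 2·Z_3 + 4  [with Z_2=1, Z_3=10]  = -19
Without intervention: Z_2 = -Z_1 + 4  [with Z_1=3]  = 1; Z_3 = 2·Z_1 + 2  [with Z_1=3]  = 8; Z_4 = -3·Z_2 - 2·Z_3 + 4  [with Z_2=1, Z_3=8]  = -15.
Change = -19 − (-15) = -4.

-4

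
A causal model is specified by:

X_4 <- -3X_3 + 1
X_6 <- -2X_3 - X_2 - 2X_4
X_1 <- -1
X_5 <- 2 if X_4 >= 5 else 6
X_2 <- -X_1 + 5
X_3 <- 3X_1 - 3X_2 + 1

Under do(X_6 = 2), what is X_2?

do(X_6=2) replaces the equation X_6 <- -2X_3 - X_2 - 2X_4 with the constant X_6 = 2.
X_2 is not downstream of the intervention, so its value is determined by the original equations.
X_2 = -X_1 + 5  [with X_1=-1]  = 6

6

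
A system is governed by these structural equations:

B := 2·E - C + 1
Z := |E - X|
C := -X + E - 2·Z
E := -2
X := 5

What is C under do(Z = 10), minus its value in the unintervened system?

-6

The intervention breaks the incoming arrows to Z: Z := |E - X| no longer applies, and Z = 10.
C = -X + E - 2·Z  [with X=5, E=-2, Z=10]  = -27
Without intervention: Z = |E - X|  [with E=-2, X=5]  = 7; C = -X + E - 2·Z  [with X=5, E=-2, Z=7]  = -21.
Change = -27 − (-21) = -6.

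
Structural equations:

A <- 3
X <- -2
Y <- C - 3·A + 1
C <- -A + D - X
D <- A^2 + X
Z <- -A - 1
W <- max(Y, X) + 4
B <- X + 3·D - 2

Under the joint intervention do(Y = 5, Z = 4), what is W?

The joint intervention fixes Y = 5, Z = 4, removing each variable's own equation.
W = max(Y, X) + 4  [with Y=5, X=-2]  = 9

9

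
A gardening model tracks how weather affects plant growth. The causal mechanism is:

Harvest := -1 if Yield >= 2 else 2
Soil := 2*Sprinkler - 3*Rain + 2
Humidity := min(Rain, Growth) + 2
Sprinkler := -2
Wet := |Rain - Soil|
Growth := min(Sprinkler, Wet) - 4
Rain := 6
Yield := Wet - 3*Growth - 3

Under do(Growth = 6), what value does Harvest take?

do(Growth=6) replaces the equation Growth := min(Sprinkler, Wet) - 4 with the constant Growth = 6.
Soil = 2*Sprinkler - 3*Rain + 2  [with Sprinkler=-2, Rain=6]  = -20
Wet = |Rain - Soil|  [with Rain=6, Soil=-20]  = 26
Yield = Wet - 3*Growth - 3  [with Wet=26, Growth=6]  = 5
Harvest = -1 if Yield >= 2 else 2  [with Yield=5]  = -1

-1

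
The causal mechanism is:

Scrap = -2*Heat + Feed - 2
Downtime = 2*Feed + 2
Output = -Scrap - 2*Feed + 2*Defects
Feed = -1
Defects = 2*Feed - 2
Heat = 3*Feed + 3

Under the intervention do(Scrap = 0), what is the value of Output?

-6

Intervening sets Scrap = 0 and removes its equation (Scrap = -2*Heat + Feed - 2).
Defects = 2*Feed - 2  [with Feed=-1]  = -4
Output = -Scrap - 2*Feed + 2*Defects  [with Scrap=0, Feed=-1, Defects=-4]  = -6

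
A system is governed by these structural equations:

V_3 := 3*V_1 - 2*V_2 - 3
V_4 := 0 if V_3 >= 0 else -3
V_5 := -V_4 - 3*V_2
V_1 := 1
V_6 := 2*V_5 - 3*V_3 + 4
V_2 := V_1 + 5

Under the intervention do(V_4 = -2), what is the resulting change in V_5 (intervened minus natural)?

-1

Intervening sets V_4 = -2 and removes its equation (V_4 := 0 if V_3 >= 0 else -3).
V_2 = V_1 + 5  [with V_1=1]  = 6
V_5 = -V_4 - 3*V_2  [with V_4=-2, V_2=6]  = -16
Without intervention: V_2 = V_1 + 5  [with V_1=1]  = 6; V_3 = 3*V_1 - 2*V_2 - 3  [with V_1=1, V_2=6]  = -12; V_4 = 0 if V_3 >= 0 else -3  [with V_3=-12]  = -3; V_5 = -V_4 - 3*V_2  [with V_4=-3, V_2=6]  = -15.
Change = -16 − (-15) = -1.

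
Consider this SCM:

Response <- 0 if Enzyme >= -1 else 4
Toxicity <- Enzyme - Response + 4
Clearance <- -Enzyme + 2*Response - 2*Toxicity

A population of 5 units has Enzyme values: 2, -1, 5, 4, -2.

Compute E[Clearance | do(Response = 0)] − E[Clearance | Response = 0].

The intervention sets Response=0 in all 5 units regardless of Enzyme. Recomputing Clearance per unit gives -14, -5, -23, -20, -2; average -12.8.
Observing Response=0 restricts to units where Response's equation naturally yields 0: Enzyme ∈ {2, -1, 5, 4}. In that subpopulation Clearance = -14, -5, -23, -20, mean -15.5.
Difference = -12.8 − (-15.5) = 2.7.

2.7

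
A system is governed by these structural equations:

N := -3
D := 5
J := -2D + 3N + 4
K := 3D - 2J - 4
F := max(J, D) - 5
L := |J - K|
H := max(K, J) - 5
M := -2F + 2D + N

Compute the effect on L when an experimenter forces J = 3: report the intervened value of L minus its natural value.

The intervention breaks the incoming arrows to J: J := -2D + 3N + 4 no longer applies, and J = 3.
K = 3D - 2J - 4  [with D=5, J=3]  = 5
L = |J - K|  [with J=3, K=5]  = 2
Without intervention: J = -2D + 3N + 4  [with D=5, N=-3]  = -15; K = 3D - 2J - 4  [with D=5, J=-15]  = 41; L = |J - K|  [with J=-15, K=41]  = 56.
Change = 2 − 56 = -54.

-54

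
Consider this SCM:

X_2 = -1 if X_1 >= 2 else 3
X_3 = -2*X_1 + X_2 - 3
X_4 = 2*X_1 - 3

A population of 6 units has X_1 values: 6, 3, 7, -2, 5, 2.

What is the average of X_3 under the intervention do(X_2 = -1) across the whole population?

-11

The intervention sets X_2=-1 in all 6 units regardless of X_1. Recomputing X_3 per unit gives -16, -10, -18, 0, -14, -8; average -11.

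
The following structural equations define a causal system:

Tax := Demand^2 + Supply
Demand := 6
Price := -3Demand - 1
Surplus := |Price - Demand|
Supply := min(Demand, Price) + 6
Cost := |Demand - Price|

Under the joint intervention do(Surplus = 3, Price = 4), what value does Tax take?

46

The joint intervention fixes Surplus = 3, Price = 4, removing each variable's own equation.
Supply = min(Demand, Price) + 6  [with Demand=6, Price=4]  = 10
Tax = Demand^2 + Supply  [with Demand=6, Supply=10]  = 46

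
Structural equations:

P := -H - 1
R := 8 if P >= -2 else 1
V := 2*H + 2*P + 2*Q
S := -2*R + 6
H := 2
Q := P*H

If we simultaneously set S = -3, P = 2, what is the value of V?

The joint intervention fixes S = -3, P = 2, removing each variable's own equation.
Q = P*H  [with P=2, H=2]  = 4
V = 2*H + 2*P + 2*Q  [with H=2, P=2, Q=4]  = 16

16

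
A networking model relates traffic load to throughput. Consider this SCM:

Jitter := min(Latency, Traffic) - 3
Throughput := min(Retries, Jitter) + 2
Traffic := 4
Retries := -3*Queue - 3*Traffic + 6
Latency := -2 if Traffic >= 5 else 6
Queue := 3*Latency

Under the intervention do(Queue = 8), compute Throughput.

The intervention breaks the incoming arrows to Queue: Queue := 3*Latency no longer applies, and Queue = 8.
Latency = -2 if Traffic >= 5 else 6  [with Traffic=4]  = 6
Retries = -3*Queue - 3*Traffic + 6  [with Queue=8, Traffic=4]  = -30
Jitter = min(Latency, Traffic) - 3  [with Latency=6, Traffic=4]  = 1
Throughput = min(Retries, Jitter) + 2  [with Retries=-30, Jitter=1]  = -28

-28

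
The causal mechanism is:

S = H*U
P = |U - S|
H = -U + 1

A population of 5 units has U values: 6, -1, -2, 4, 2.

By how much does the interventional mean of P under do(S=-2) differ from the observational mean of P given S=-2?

1.3

The intervention sets S=-2 in all 5 units regardless of U. Recomputing P per unit gives 8, 1, 0, 6, 4; average 3.8.
E[P|S=-2] averages over only the 2 units with S=-2 (U = -1, 2): P = 1, 4, mean 2.5.
Difference = 3.8 − 2.5 = 1.3.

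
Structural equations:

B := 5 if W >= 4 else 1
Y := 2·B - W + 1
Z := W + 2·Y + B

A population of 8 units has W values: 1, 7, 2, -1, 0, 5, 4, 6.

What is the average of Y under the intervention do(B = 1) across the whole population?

The intervention sets B=1 in all 8 units regardless of W. Recomputing Y per unit gives 2, -4, 1, 4, 3, -2, -1, -3; average 0.

0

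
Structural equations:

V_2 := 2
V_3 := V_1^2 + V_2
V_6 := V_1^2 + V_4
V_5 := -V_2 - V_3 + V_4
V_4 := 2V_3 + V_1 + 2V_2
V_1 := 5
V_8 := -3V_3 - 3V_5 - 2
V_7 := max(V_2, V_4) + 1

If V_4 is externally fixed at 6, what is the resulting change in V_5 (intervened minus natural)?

-57

Intervening sets V_4 = 6 and removes its equation (V_4 := 2V_3 + V_1 + 2V_2).
V_3 = V_1^2 + V_2  [with V_1=5, V_2=2]  = 27
V_5 = -V_2 - V_3 + V_4  [with V_2=2, V_3=27, V_4=6]  = -23
Without intervention: V_3 = V_1^2 + V_2  [with V_1=5, V_2=2]  = 27; V_4 = 2V_3 + V_1 + 2V_2  [with V_3=27, V_1=5, V_2=2]  = 63; V_5 = -V_2 - V_3 + V_4  [with V_2=2, V_3=27, V_4=63]  = 34.
Change = -23 − 34 = -57.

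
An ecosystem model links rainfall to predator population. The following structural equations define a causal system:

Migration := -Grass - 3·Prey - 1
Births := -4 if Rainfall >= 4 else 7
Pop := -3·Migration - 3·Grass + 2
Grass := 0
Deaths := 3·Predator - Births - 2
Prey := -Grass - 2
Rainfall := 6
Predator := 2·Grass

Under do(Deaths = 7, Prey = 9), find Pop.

86

Setting Deaths = 7, Prey = 9 by intervention discards those variables' equations.
Migration = -Grass - 3·Prey - 1  [with Grass=0, Prey=9]  = -28
Pop = -3·Migration - 3·Grass + 2  [with Migration=-28, Grass=0]  = 86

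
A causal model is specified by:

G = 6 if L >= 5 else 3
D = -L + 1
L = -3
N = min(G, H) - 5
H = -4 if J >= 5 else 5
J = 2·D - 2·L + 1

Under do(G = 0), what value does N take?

The intervention breaks the incoming arrows to G: G = 6 if L >= 5 else 3 no longer applies, and G = 0.
D = -L + 1  [with L=-3]  = 4
J = 2·D - 2·L + 1  [with D=4, L=-3]  = 15
H = -4 if J >= 5 else 5  [with J=15]  = -4
N = min(G, H) - 5  [with G=0, H=-4]  = -9

-9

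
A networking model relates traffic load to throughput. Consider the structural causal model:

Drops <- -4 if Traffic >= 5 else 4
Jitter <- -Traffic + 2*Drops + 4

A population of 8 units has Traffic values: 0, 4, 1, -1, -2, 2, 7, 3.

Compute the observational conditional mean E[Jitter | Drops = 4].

11

Observing Drops=4 restricts to units where Drops's equation naturally yields 4: Traffic ∈ {0, 4, 1, -1, -2, 2, 3}. In that subpopulation Jitter = 12, 8, 11, 13, 14, 10, 9, mean 11.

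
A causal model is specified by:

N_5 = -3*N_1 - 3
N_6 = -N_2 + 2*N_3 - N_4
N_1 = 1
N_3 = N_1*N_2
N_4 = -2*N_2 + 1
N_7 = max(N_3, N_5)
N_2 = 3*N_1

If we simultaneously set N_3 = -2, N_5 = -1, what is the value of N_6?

Setting N_3 = -2, N_5 = -1 by intervention discards those variables' equations.
N_2 = 3*N_1  [with N_1=1]  = 3
N_4 = -2*N_2 + 1  [with N_2=3]  = -5
N_6 = -N_2 + 2*N_3 - N_4  [with N_2=3, N_3=-2, N_4=-5]  = -2

-2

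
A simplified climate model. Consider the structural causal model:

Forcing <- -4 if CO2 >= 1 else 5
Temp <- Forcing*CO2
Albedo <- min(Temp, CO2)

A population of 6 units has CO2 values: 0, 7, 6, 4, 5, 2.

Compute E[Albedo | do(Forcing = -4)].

The intervention sets Forcing=-4 in all 6 units regardless of CO2. Recomputing Albedo per unit gives 0, -28, -24, -16, -20, -8; average -16.

-16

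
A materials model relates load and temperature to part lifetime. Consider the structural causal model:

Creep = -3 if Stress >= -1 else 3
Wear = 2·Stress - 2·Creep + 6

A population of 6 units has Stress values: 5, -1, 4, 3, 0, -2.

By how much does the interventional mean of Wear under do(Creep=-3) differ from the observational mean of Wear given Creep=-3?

-1.4

Every unit gets Creep=-3 under the intervention. Wear values become 22, 10, 20, 18, 12, 8; E[Wear|do(Creep=-3)] = 15.
Conditioning on Creep=-3 selects the 5 unit(s) with Stress ∈ {5, -1, 4, 3, 0}. Their Wear values: 22, 10, 20, 18, 12. Mean = 16.4.
Difference = 15 − 16.4 = -1.4.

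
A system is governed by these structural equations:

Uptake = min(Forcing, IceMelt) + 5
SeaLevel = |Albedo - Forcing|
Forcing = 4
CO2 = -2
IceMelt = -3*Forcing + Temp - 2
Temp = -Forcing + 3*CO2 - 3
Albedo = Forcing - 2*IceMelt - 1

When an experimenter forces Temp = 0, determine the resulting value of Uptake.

-9

The intervention breaks the incoming arrows to Temp: Temp = -Forcing + 3*CO2 - 3 no longer applies, and Temp = 0.
IceMelt = -3*Forcing + Temp - 2  [with Forcing=4, Temp=0]  = -14
Uptake = min(Forcing, IceMelt) + 5  [with Forcing=4, IceMelt=-14]  = -9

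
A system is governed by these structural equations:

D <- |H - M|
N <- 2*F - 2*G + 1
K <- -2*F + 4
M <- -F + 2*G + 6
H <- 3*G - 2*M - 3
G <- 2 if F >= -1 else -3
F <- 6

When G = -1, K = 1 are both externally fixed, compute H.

Setting G = -1, K = 1 by intervention discards those variables' equations.
M = -F + 2*G + 6  [with F=6, G=-1]  = -2
H = 3*G - 2*M - 3  [with G=-1, M=-2]  = -2

-2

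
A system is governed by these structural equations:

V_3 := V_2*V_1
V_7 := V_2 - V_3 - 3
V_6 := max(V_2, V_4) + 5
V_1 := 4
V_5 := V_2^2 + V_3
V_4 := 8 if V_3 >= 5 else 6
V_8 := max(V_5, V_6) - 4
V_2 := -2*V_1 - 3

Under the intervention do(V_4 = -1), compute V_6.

4

Under do(V_4=-1), the mechanism V_4 := 8 if V_3 >= 5 else 6 is discarded; V_4 is fixed at -1.
V_2 = -2*V_1 - 3  [with V_1=4]  = -11
V_6 = max(V_2, V_4) + 5  [with V_2=-11, V_4=-1]  = 4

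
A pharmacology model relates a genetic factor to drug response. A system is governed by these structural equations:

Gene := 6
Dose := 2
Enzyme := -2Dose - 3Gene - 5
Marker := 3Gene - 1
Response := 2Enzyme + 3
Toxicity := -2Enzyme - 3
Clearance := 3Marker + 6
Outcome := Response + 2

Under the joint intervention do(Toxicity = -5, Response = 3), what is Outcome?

5

Under do(Toxicity = -5, Response = 3), each intervened variable's structural equation is replaced by its fixed value.
Outcome = Response + 2  [with Response=3]  = 5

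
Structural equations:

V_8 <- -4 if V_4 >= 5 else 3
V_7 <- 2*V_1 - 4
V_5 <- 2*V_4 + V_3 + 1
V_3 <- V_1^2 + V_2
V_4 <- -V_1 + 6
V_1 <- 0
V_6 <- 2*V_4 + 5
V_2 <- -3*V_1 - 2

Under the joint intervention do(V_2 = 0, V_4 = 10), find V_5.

21

Setting V_2 = 0, V_4 = 10 by intervention discards those variables' equations.
V_3 = V_1^2 + V_2  [with V_1=0, V_2=0]  = 0
V_5 = 2*V_4 + V_3 + 1  [with V_4=10, V_3=0]  = 21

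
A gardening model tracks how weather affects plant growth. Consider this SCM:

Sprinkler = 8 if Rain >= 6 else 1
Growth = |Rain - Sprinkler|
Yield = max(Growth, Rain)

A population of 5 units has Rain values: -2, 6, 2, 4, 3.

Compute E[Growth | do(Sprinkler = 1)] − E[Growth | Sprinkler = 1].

Every unit gets Sprinkler=1 under the intervention. Growth values become 3, 5, 1, 3, 2; E[Growth|do(Sprinkler=1)] = 2.8.
Conditioning on Sprinkler=1 selects the 4 unit(s) with Rain ∈ {-2, 2, 4, 3}. Their Growth values: 3, 1, 3, 2. Mean = 2.25.
Difference = 2.8 − 2.25 = 0.55.

0.55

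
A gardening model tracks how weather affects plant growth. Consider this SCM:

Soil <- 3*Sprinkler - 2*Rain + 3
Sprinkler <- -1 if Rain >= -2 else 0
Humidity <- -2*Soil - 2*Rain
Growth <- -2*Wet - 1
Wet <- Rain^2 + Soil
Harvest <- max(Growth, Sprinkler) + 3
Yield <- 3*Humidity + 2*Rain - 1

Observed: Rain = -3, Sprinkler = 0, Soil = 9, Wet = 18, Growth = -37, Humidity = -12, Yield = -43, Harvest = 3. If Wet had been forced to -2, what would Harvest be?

do(Wet=-2) replaces the equation Wet <- Rain^2 + Soil with the constant Wet = -2.
Sprinkler = -1 if Rain >= -2 else 0  [with Rain=-3]  = 0
Growth = -2*Wet - 1  [with Wet=-2]  = 3
Harvest = max(Growth, Sprinkler) + 3  [with Growth=3, Sprinkler=0]  = 6

6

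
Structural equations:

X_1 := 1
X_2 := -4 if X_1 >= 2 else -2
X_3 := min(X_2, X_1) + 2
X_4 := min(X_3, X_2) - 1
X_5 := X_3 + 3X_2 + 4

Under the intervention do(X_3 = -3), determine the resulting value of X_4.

The intervention breaks the incoming arrows to X_3: X_3 := min(X_2, X_1) + 2 no longer applies, and X_3 = -3.
X_2 = -4 if X_1 >= 2 else -2  [with X_1=1]  = -2
X_4 = min(X_3, X_2) - 1  [with X_3=-3, X_2=-2]  = -4

-4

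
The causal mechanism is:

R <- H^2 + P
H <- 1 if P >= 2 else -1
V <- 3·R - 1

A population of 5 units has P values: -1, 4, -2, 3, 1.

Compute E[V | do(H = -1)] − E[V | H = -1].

5

Every unit gets H=-1 under the intervention. V values become -1, 14, -4, 11, 5; E[V|do(H=-1)] = 5.
E[V|H=-1] averages over only the 3 units with H=-1 (P = -1, -2, 1): V = -1, -4, 5, mean 0.
Difference = 5 − 0 = 5.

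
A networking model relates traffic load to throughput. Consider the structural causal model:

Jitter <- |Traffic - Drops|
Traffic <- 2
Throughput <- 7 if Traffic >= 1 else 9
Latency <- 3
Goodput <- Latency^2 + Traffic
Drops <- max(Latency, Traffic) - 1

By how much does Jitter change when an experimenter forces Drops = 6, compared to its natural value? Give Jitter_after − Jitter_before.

4

The intervention breaks the incoming arrows to Drops: Drops <- max(Latency, Traffic) - 1 no longer applies, and Drops = 6.
Jitter = |Traffic - Drops|  [with Traffic=2, Drops=6]  = 4
Without intervention: Drops = max(Latency, Traffic) - 1  [with Latency=3, Traffic=2]  = 2; Jitter = |Traffic - Drops|  [with Traffic=2, Drops=2]  = 0.
Change = 4 − 0 = 4.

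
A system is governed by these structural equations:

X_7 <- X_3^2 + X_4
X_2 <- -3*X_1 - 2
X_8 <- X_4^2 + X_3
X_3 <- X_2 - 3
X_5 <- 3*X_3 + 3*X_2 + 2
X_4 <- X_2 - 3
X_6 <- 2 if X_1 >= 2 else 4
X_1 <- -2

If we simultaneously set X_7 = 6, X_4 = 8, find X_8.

The joint intervention fixes X_7 = 6, X_4 = 8, removing each variable's own equation.
X_2 = -3*X_1 - 2  [with X_1=-2]  = 4
X_3 = X_2 - 3  [with X_2=4]  = 1
X_8 = X_4^2 + X_3  [with X_4=8, X_3=1]  = 65

65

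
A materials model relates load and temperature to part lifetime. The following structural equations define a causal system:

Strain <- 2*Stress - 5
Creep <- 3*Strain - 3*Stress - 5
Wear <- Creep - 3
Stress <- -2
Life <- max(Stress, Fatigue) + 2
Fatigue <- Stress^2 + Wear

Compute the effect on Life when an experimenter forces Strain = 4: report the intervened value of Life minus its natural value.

16

Under do(Strain=4), the mechanism Strain <- 2*Stress - 5 is discarded; Strain is fixed at 4.
Creep = 3*Strain - 3*Stress - 5  [with Strain=4, Stress=-2]  = 13
Wear = Creep - 3  [with Creep=13]  = 10
Fatigue = Stress^2 + Wear  [with Stress=-2, Wear=10]  = 14
Life = max(Stress, Fatigue) + 2  [with Stress=-2, Fatigue=14]  = 16
Without intervention: Strain = 2*Stress - 5  [with Stress=-2]  = -9; Creep = 3*Strain - 3*Stress - 5  [with Strain=-9, Stress=-2]  = -26; Wear = Creep - 3  [with Creep=-26]  = -29; Fatigue = Stress^2 + Wear  [with Stress=-2, Wear=-29]  = -25; Life = max(Stress, Fatigue) + 2  [with Stress=-2, Fatigue=-25]  = 0.
Change = 16 − 0 = 16.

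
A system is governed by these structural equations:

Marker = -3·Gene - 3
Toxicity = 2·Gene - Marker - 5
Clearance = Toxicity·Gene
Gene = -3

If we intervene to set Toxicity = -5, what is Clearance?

The intervention breaks the incoming arrows to Toxicity: Toxicity = 2·Gene - Marker - 5 no longer applies, and Toxicity = -5.
Clearance = Toxicity·Gene  [with Toxicity=-5, Gene=-3]  = 15

15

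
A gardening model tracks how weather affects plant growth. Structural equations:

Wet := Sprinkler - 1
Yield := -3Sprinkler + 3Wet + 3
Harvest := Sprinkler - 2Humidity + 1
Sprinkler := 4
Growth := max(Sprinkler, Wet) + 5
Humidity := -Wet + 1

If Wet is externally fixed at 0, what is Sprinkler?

Under do(Wet=0), the mechanism Wet := Sprinkler - 1 is discarded; Wet is fixed at 0.
Sprinkler is not downstream of the intervention, so its value is determined by the original equations.

4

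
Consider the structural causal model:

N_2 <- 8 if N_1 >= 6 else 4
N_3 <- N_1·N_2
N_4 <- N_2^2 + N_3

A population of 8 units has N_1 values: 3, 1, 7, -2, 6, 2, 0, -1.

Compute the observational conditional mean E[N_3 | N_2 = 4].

2

E[N_3|N_2=4] averages over only the 6 units with N_2=4 (N_1 = 3, 1, -2, 2, 0, -1): N_3 = 12, 4, -8, 8, 0, -4, mean 2.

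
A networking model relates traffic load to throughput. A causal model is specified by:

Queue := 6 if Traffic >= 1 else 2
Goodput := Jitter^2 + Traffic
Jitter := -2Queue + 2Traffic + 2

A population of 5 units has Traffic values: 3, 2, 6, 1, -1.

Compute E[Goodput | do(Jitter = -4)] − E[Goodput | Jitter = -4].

Under do(Jitter=-4), Jitter's equation is replaced by Jitter=-4 for every unit. Per-unit Goodput: 19, 18, 22, 17, 15. Mean = 18.2.
E[Goodput|Jitter=-4] averages over only the 2 units with Jitter=-4 (Traffic = 3, -1): Goodput = 19, 15, mean 17.
Difference = 18.2 − 17 = 1.2.

1.2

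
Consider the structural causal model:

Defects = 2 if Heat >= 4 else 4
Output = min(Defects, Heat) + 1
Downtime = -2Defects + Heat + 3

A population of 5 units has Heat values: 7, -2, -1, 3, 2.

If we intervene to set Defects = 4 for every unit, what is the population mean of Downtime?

-3.2

The intervention sets Defects=4 in all 5 units regardless of Heat. Recomputing Downtime per unit gives 2, -7, -6, -2, -3; average -3.2.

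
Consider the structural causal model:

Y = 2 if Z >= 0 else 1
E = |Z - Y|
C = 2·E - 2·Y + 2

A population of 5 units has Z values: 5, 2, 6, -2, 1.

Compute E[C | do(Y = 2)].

Every unit gets Y=2 under the intervention. C values become 4, -2, 6, 6, 0; E[C|do(Y=2)] = 2.8.

2.8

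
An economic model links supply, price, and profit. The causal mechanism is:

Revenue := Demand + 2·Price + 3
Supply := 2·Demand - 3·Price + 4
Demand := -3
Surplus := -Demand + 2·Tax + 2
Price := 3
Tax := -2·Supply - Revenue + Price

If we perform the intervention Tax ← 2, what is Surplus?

9

The intervention breaks the incoming arrows to Tax: Tax := -2·Supply - Revenue + Price no longer applies, and Tax = 2.
Surplus = -Demand + 2·Tax + 2  [with Demand=-3, Tax=2]  = 9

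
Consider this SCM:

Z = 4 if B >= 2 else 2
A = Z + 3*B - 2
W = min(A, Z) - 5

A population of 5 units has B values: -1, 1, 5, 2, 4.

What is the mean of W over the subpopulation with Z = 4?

-1

Observing Z=4 restricts to units where Z's equation naturally yields 4: B ∈ {5, 2, 4}. In that subpopulation W = -1, -1, -1, mean -1.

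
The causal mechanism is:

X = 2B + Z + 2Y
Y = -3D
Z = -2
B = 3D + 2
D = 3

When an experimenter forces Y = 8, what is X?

36

Intervening sets Y = 8 and removes its equation (Y = -3D).
B = 3D + 2  [with D=3]  = 11
X = 2B + Z + 2Y  [with B=11, Z=-2, Y=8]  = 36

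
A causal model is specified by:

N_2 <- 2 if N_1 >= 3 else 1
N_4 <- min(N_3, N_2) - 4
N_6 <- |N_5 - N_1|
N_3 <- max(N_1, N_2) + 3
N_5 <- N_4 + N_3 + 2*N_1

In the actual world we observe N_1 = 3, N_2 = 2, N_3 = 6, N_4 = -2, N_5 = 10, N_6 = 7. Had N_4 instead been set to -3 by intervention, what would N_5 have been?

Intervening sets N_4 = -3 and removes its equation (N_4 <- min(N_3, N_2) - 4).
N_2 = 2 if N_1 >= 3 else 1  [with N_1=3]  = 2
N_3 = max(N_1, N_2) + 3  [with N_1=3, N_2=2]  = 6
N_5 = N_4 + N_3 + 2*N_1  [with N_4=-3, N_3=6, N_1=3]  = 9

9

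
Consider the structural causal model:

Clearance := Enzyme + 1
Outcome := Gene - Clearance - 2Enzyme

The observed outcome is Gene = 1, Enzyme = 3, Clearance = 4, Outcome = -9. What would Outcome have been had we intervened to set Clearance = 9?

The intervention breaks the incoming arrows to Clearance: Clearance := Enzyme + 1 no longer applies, and Clearance = 9.
Outcome = Gene - Clearance - 2Enzyme  [with Gene=1, Clearance=9, Enzyme=3]  = -14

-14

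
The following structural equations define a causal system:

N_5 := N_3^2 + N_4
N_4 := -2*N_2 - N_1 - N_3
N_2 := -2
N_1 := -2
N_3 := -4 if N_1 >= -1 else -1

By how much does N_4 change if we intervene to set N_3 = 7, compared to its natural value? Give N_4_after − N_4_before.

-8

The intervention breaks the incoming arrows to N_3: N_3 := -4 if N_1 >= -1 else -1 no longer applies, and N_3 = 7.
N_4 = -2*N_2 - N_1 - N_3  [with N_2=-2, N_1=-2, N_3=7]  = -1
Without intervention: N_3 = -4 if N_1 >= -1 else -1  [with N_1=-2]  = -1; N_4 = -2*N_2 - N_1 - N_3  [with N_2=-2, N_1=-2, N_3=-1]  = 7.
Change = -1 − 7 = -8.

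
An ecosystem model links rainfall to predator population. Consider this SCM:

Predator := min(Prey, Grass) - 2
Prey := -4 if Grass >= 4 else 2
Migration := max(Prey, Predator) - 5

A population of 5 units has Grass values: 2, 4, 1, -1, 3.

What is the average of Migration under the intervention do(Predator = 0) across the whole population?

-3.4

The intervention sets Predator=0 in all 5 units regardless of Grass. Recomputing Migration per unit gives -3, -5, -3, -3, -3; average -3.4.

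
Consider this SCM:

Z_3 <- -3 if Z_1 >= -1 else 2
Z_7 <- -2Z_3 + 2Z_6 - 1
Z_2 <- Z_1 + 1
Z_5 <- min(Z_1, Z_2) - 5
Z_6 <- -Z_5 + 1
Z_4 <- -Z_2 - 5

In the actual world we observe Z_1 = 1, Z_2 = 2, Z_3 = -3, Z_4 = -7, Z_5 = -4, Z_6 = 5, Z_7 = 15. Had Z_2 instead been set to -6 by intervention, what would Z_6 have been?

Under do(Z_2=-6), the mechanism Z_2 <- Z_1 + 1 is discarded; Z_2 is fixed at -6.
Z_5 = min(Z_1, Z_2) - 5  [with Z_1=1, Z_2=-6]  = -11
Z_6 = -Z_5 + 1  [with Z_5=-11]  = 12

12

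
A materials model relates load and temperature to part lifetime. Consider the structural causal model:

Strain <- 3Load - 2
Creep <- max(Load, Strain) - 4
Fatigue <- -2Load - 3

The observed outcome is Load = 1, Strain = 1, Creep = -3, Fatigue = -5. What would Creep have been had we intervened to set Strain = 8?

The intervention breaks the incoming arrows to Strain: Strain <- 3Load - 2 no longer applies, and Strain = 8.
Creep = max(Load, Strain) - 4  [with Load=1, Strain=8]  = 4

4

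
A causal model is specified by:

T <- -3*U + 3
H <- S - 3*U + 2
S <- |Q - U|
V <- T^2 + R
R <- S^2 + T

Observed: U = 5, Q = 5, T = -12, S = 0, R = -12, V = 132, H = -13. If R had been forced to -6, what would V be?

The intervention breaks the incoming arrows to R: R <- S^2 + T no longer applies, and R = -6.
T = -3*U + 3  [with U=5]  = -12
V = T^2 + R  [with T=-12, R=-6]  = 138

138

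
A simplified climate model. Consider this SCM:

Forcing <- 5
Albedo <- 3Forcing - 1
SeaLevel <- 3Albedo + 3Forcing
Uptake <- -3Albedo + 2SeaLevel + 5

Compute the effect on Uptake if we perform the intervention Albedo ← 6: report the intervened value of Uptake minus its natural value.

-24

Under do(Albedo=6), the mechanism Albedo <- 3Forcing - 1 is discarded; Albedo is fixed at 6.
SeaLevel = 3Albedo + 3Forcing  [with Albedo=6, Forcing=5]  = 33
Uptake = -3Albedo + 2SeaLevel + 5  [with Albedo=6, SeaLevel=33]  = 53
Without intervention: Albedo = 3Forcing - 1  [with Forcing=5]  = 14; SeaLevel = 3Albedo + 3Forcing  [with Albedo=14, Forcing=5]  = 57; Uptake = -3Albedo + 2SeaLevel + 5  [with Albedo=14, SeaLevel=57]  = 77.
Change = 53 − 77 = -24.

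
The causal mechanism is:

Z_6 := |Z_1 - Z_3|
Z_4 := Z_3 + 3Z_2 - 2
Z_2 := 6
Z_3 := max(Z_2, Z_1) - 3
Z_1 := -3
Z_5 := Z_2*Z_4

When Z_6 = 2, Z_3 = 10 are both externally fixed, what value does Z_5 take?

156

Under do(Z_6 = 2, Z_3 = 10), each intervened variable's structural equation is replaced by its fixed value.
Z_4 = Z_3 + 3Z_2 - 2  [with Z_3=10, Z_2=6]  = 26
Z_5 = Z_2*Z_4  [with Z_2=6, Z_4=26]  = 156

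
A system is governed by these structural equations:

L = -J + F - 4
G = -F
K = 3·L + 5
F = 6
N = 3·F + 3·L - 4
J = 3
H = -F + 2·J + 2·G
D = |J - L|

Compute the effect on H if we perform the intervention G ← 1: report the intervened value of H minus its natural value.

14

Intervening sets G = 1 and removes its equation (G = -F).
H = -F + 2·J + 2·G  [with F=6, J=3, G=1]  = 2
Without intervention: G = -F  [with F=6]  = -6; H = -F + 2·J + 2·G  [with F=6, J=3, G=-6]  = -12.
Change = 2 − (-12) = 14.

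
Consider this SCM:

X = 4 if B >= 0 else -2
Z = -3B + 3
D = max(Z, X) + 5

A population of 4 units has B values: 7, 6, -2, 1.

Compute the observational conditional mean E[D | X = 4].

E[D|X=4] averages over only the 3 units with X=4 (B = 7, 6, 1): D = 9, 9, 9, mean 9.

9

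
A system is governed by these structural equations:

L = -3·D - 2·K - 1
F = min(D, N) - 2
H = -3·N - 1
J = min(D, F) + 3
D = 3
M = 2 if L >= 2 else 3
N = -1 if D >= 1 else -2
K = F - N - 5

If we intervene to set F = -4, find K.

-8

do(F=-4) replaces the equation F = min(D, N) - 2 with the constant F = -4.
N = -1 if D >= 1 else -2  [with D=3]  = -1
K = F - N - 5  [with F=-4, N=-1]  = -8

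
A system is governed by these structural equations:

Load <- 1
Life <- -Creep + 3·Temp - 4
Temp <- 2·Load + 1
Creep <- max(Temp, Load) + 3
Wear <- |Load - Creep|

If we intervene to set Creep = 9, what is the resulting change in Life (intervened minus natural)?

do(Creep=9) replaces the equation Creep <- max(Temp, Load) + 3 with the constant Creep = 9.
Temp = 2·Load + 1  [with Load=1]  = 3
Life = -Creep + 3·Temp - 4  [with Creep=9, Temp=3]  = -4
Without intervention: Temp = 2·Load + 1  [with Load=1]  = 3; Creep = max(Temp, Load) + 3  [with Temp=3, Load=1]  = 6; Life = -Creep + 3·Temp - 4  [with Creep=6, Temp=3]  = -1.
Change = -4 − (-1) = -3.

-3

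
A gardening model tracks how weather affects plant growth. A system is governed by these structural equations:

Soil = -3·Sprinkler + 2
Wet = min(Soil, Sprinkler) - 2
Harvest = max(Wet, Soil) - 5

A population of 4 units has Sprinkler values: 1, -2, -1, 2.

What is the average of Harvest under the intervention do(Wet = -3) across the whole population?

Under do(Wet=-3), Wet's equation is replaced by Wet=-3 for every unit. Per-unit Harvest: -6, 3, 0, -8. Mean = -2.75.

-2.75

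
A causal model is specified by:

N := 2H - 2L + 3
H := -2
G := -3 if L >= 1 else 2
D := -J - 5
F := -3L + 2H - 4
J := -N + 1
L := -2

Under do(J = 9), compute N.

3

Under do(J=9), the mechanism J := -N + 1 is discarded; J is fixed at 9.
Since N is not a descendant of the intervened variable, it is unaffected.
N = 2H - 2L + 3  [with H=-2, L=-2]  = 3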